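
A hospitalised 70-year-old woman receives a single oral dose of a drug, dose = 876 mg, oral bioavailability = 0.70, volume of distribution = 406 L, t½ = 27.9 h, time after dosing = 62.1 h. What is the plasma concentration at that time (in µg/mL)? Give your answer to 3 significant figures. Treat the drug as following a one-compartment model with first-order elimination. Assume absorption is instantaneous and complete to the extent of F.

Amount reaching circulation = F × Dose = 0.70 × 876.0 = 613.2 mg
C₀ = F·Dose / Vd = 613.2 / 406 = 1.510 mg/L
k = ln2 / t½ = 0.693147 / 27.9 = 0.02484 h⁻¹
C = C₀ · e^(−k·t) = 1.510 × e^(−0.02484 × 62.1)
  = 1.510 × 0.2138 = 0.3228 mg/L
(0.3228 mg/L = 0.3228 µg/mL)

0.323 µg/mL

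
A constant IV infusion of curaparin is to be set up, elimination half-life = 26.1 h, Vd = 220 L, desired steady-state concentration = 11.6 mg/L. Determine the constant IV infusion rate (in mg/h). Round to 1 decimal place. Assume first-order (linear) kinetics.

k = ln2 / t½ = 0.693147 / 26.1 = 0.02656 h⁻¹
CL = k × Vd = 0.02656 × 220 = 5.843 L/h
At steady state, infusion rate R₀ = Css × CL = 11.6 × 5.843 = 67.78 mg/h

67.8 mg/h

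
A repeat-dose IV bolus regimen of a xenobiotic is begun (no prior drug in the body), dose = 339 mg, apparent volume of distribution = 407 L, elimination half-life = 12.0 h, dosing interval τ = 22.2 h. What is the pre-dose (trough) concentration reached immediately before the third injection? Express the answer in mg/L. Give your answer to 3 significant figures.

C₀ per dose = Dose / Vd = 339 / 407 = 0.8329 mg/L
k = ln2 / t½ = 0.693147 / 12.0 = 0.05776 h⁻¹
Fraction remaining after one interval: r = e^(−kτ) = e^(−0.05776 × 22.2) = 0.2774
Before dose 3, 2 doses have been given (aged 1τ, 2τ).
C_trough = C₀ × (r + r²) = 0.8329 × (0.2774 + 0.07695) = 0.2951 mg/L

0.295 mg/L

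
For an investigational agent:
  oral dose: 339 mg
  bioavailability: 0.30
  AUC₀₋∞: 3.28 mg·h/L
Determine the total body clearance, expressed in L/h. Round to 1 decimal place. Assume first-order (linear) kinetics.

CL = F·Dose / AUC = 0.30 × 339 / 3.28 = 31.01 L/h

31.0 L/h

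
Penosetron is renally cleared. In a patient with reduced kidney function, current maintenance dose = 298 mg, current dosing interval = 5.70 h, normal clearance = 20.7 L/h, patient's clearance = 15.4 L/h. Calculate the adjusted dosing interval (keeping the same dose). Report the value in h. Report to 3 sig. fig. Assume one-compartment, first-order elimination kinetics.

7.66 h

To keep the same average steady-state level, dosing rate must scale with clearance.
CL ratio = 15.4 / 20.7 = 0.7440
New interval (same dose) = 5.70 / 0.7440 = 7.661 h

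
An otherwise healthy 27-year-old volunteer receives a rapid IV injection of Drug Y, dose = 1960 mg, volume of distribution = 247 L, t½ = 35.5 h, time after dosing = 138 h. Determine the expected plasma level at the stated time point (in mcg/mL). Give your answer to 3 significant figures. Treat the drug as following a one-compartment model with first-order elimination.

C₀ = Dose / Vd = 1960 / 247 = 7.935 mg/L
k = ln2 / t½ = 0.693147 / 35.5 = 0.01953 h⁻¹
C = C₀ · e^(−k·t) = 7.935 × e^(−0.01953 × 138)
  = 7.935 × 0.06753 = 0.5359 mg/L
(0.5359 mg/L = 0.5359 mcg/mL)

0.536 mcg/mL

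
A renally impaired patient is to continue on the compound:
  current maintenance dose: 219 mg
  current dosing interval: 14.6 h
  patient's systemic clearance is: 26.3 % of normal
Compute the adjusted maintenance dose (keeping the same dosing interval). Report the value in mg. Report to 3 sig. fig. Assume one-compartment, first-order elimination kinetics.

To keep the same average steady-state level, dosing rate must scale with clearance.
CL ratio = 26.3 / 100 = 0.2630
New dose (same interval) = 219 × 0.2630 = 57.60 mg

57.6 mg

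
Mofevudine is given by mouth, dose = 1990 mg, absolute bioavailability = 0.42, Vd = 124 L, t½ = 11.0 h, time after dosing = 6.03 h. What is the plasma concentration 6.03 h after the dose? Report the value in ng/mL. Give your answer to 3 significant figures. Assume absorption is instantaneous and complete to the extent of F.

4610 ng/mL

Amount reaching circulation = F × Dose = 0.42 × 1990 = 835.8 mg
C₀ = F·Dose / Vd = 835.8 / 124 = 6.740 mg/L
k = ln2 / t½ = 0.693147 / 11.0 = 0.06301 h⁻¹
C = C₀ · e^(−k·t) = 6.740 × e^(−0.06301 × 6.03)
  = 6.740 × 0.6839 = 4.609 mg/L
Convert: 4.609 mg/L × 1000 = 4609 ng/mL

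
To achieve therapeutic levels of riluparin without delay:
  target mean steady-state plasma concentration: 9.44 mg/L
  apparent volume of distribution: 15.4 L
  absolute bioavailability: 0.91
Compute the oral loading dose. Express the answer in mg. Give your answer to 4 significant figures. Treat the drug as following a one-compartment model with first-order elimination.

159.8 mg

LD = Css × Vd / F = 9.44 × 15.4 / 0.91 = 159.8 mg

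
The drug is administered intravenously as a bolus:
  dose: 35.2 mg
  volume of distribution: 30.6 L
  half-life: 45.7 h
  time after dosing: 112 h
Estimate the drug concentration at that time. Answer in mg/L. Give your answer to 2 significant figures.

0.21 mg/L

C₀ = Dose / Vd = 35.20 / 30.6 = 1.150 mg/L
k = ln2 / t½ = 0.693147 / 45.7 = 0.01517 h⁻¹
C = C₀ · e^(−k·t) = 1.150 × e^(−0.01517 × 112)
  = 1.150 × 0.1829 = 0.2103 mg/L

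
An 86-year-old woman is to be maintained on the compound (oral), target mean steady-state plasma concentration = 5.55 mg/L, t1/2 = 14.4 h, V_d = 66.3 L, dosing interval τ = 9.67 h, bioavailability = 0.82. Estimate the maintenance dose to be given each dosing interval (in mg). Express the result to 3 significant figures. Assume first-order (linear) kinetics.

k = ln2 / t½ = 0.693147 / 14.4 = 0.04814 h⁻¹
CL = k × Vd = 0.04814 × 66.3 = 3.192 L/h
At steady state, F × (Dose/τ) = Css × CL.
Dose = Css × CL × τ / F = 5.55 × 3.192 × 9.67 / 0.82 = 208.9 mg

209 mg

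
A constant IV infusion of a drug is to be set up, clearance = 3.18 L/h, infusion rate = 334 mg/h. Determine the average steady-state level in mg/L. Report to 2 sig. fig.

110 mg/L

At steady state Css = R₀ / CL = 334 / 3.180 = 105.0 mg/L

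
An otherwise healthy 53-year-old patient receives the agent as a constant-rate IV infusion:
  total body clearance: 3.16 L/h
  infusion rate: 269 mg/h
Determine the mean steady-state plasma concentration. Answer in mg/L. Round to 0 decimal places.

85 mg/L

At steady state Css = R₀ / CL = 269 / 3.160 = 85.13 mg/L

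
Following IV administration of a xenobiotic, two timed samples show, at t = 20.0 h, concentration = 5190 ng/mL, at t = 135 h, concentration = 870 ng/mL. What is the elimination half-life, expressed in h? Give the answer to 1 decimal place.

k = ln(C₁/C₂) / (t₂ − t₁) = ln(5190/870) / (135 − 20.0)
  = 1.786 / 115.0 = 0.01553 h⁻¹
t½ = ln2 / k = 0.693147 / 0.01553 = 44.63 h

44.6 h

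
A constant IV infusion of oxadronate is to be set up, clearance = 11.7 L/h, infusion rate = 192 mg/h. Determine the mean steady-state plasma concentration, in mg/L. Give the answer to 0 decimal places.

At steady state Css = R₀ / CL = 192 / 11.70 = 16.41 mg/L

16 mg/L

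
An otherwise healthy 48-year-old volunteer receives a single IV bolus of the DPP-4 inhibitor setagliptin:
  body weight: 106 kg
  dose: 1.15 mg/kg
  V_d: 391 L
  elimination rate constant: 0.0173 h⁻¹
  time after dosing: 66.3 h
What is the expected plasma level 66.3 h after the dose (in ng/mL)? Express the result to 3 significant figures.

99.0 ng/mL

Total dose = 1.15 × 106 = 121.9 mg
C₀ = Dose / Vd = 121.9 / 391 = 0.3118 mg/L
C = C₀ · e^(−k·t) = 0.3118 × e^(−0.01730 × 66.3)
  = 0.3118 × 0.3176 = 0.09903 mg/L
Convert: 0.09903 mg/L × 1000 = 99.03 ng/mL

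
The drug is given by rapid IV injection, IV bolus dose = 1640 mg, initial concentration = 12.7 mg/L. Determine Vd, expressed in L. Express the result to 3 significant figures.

Vd = Dose / C₀ = 1640 / 12.7 = 129.1 L

129 L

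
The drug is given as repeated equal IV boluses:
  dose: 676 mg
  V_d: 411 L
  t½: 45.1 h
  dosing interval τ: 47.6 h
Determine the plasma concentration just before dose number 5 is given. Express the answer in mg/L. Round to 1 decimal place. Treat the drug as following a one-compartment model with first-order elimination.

C₀ per dose = Dose / Vd = 676 / 411 = 1.645 mg/L
k = ln2 / t½ = 0.693147 / 45.1 = 0.01537 h⁻¹
Fraction remaining after one interval: r = e^(−kτ) = e^(−0.01537 × 47.6) = 0.4811
Before dose 5, 4 doses have been given (aged 1τ, 2τ, 3τ, 4τ).
C_trough = C₀ × (r + r² + … + r^4) = C₀ × r(1−r^4)/(1−r)
        = 1.645 × 0.4811 × (1 − 0.05357) / (1 − 0.4811) = 1.443 mg/L

1.4 mg/L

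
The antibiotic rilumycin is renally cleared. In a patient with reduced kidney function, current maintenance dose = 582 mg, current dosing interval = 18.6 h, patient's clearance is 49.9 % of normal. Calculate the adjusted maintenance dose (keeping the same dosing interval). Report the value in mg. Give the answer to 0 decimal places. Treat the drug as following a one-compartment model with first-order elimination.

To keep the same average steady-state level, dosing rate must scale with clearance.
CL ratio = 49.9 / 100 = 0.4990
New dose (same interval) = 582 × 0.4990 = 290.4 mg

290 mg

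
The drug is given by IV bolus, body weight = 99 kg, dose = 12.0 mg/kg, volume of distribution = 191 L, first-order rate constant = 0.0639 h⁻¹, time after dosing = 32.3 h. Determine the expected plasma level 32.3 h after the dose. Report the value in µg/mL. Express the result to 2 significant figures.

0.79 µg/mL

Total dose = 12.0 × 99 = 1188 mg
C₀ = Dose / Vd = 1188 / 191 = 6.220 mg/L
C = C₀ · e^(−k·t) = 6.220 × e^(−0.06390 × 32.3)
  = 6.220 × 0.1269 = 0.7893 mg/L
(0.7893 mg/L = 0.7893 µg/mL)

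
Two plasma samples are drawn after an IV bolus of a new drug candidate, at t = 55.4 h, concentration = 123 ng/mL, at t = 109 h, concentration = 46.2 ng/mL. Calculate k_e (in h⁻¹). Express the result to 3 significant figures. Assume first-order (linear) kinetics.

0.0183 h⁻¹

k = ln(C₁/C₂) / (t₂ − t₁) = ln(123/46.2) / (109 − 55.4)
  = 0.9792 / 53.60 = 0.01827 h⁻¹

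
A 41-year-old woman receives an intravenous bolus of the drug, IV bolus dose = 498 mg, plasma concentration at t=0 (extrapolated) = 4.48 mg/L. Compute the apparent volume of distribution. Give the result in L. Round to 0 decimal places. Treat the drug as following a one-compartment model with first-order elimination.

Vd = Dose / C₀ = 498.0 / 4.48 = 111.2 L

111 L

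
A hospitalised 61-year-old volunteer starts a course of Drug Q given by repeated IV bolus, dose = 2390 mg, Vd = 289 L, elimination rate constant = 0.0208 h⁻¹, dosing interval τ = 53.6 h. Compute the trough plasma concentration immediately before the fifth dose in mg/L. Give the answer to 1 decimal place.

C₀ per dose = Dose / Vd = 2390 / 289 = 8.270 mg/L
Fraction remaining after one interval: r = e^(−kτ) = e^(−0.02080 × 53.6) = 0.3280
Before dose 5, 4 doses have been given (aged 1τ, 2τ, 3τ, 4τ).
C_trough = C₀ × (r + r² + … + r^4) = C₀ × r(1−r^4)/(1−r)
        = 8.270 × 0.3280 × (1 − 0.01157) / (1 − 0.3280) = 3.990 mg/L

4.0 mg/L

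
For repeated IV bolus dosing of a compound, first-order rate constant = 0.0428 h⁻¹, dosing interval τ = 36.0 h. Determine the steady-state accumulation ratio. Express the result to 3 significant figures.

e^(−kτ) = e^(−0.04280 × 36.0) = 0.2142
Accumulation ratio R = 1 / (1 − e^(−kτ)) = 1 / (1 − 0.2142) = 1.273

1.27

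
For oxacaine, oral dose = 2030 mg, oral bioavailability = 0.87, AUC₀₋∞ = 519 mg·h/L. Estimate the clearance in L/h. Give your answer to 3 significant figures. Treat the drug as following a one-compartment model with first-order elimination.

3.40 L/h

CL = F·Dose / AUC = 0.87 × 2030 / 519 = 3.403 L/h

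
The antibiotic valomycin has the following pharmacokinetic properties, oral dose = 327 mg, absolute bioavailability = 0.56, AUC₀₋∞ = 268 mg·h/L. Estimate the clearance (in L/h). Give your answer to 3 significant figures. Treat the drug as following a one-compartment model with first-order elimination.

CL = F·Dose / AUC = 0.56 × 327 / 268 = 0.6833 L/h

0.683 L/h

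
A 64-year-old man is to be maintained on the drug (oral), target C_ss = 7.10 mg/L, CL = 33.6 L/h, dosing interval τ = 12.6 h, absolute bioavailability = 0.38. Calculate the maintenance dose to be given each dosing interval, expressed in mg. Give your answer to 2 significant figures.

7900 mg

At steady state, F × (Dose/τ) = Css × CL.
Dose = Css × CL × τ / F = 7.10 × 33.60 × 12.6 / 0.38 = 7910 mg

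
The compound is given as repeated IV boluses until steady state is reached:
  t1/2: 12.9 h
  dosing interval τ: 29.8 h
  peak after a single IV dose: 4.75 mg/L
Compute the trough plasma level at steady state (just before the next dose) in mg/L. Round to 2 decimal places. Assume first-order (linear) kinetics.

k = ln2 / t½ = 0.693147 / 12.9 = 0.05373 h⁻¹
e^(−kτ) = e^(−0.05373 × 29.8) = 0.2017
Accumulation ratio R = 1 / (1 − e^(−kτ)) = 1 / (1 − 0.2017) = 1.253
Steady-state trough = C₀ × R × e^(−kτ) = 4.75 × 1.253 × 0.2017 = 1.200 mg/L

1.20 mg/L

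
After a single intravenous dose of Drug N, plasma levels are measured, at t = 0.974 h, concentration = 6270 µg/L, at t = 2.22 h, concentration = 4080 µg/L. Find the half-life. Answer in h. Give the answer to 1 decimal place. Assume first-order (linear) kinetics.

k = ln(C₁/C₂) / (t₂ − t₁) = ln(6270/4080) / (2.22 − 0.974)
  = 0.4297 / 1.246 = 0.3449 h⁻¹
t½ = ln2 / k = 0.693147 / 0.3449 = 2.010 h

2.0 h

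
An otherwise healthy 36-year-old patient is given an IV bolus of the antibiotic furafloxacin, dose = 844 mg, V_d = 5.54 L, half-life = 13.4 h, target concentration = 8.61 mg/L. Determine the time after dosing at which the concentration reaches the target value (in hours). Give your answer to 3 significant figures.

C₀ = Dose / Vd = 844.0 / 5.54 = 152.3 mg/L
k = ln2 / t½ = 0.693147 / 13.4 = 0.05173 h⁻¹
t = ln(C₀ / C) / k = ln(152.3 / 8.61) / 0.05173
  = ln(17.69) / 0.05173 = 2.873 / 0.05173 = 55.54 h

55.5 h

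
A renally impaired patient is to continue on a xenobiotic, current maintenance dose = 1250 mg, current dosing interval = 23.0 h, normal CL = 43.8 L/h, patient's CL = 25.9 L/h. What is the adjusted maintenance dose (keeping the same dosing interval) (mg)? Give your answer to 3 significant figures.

To keep the same average steady-state level, dosing rate must scale with clearance.
CL ratio = 25.9 / 43.8 = 0.5913
New dose (same interval) = 1250 × 0.5913 = 739.1 mg

739 mg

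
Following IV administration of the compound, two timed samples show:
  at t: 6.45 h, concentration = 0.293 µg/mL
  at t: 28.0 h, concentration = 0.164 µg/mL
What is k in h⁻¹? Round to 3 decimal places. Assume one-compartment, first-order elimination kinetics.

0.027 h⁻¹

k = ln(C₁/C₂) / (t₂ − t₁) = ln(0.293/0.164) / (28.0 − 6.45)
  = 0.5803 / 21.55 = 0.02693 h⁻¹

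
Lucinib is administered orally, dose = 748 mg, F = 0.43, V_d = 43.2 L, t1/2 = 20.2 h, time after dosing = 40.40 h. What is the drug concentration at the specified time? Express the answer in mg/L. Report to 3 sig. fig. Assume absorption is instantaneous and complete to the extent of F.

1.86 mg/L

Amount reaching circulation = F × Dose = 0.43 × 748.0 = 321.6 mg
C₀ = F·Dose / Vd = 321.6 / 43.2 = 7.444 mg/L
k = ln2 / t½ = 0.693147 / 20.2 = 0.03431 h⁻¹
t / t½ = 40.40 / 20.2 = 2 half-lives
C = C₀ × (1/2)^2 = 7.444 × 0.2500 = 1.861 mg/L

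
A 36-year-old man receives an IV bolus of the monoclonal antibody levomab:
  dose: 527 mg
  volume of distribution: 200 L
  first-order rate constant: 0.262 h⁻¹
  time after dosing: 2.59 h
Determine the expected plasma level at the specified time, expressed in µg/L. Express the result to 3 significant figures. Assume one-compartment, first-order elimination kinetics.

C₀ = Dose / Vd = 527.0 / 200 = 2.635 mg/L
C = C₀ · e^(−k·t) = 2.635 × e^(−0.2620 × 2.59)
  = 2.635 × 0.5073 = 1.337 mg/L
Convert: 1.337 mg/L × 1000 = 1337 µg/L

1340 µg/L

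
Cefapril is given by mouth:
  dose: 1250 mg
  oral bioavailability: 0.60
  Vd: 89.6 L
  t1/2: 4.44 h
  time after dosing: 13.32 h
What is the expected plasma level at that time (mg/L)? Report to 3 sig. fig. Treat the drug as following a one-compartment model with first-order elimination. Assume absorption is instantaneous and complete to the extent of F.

Amount reaching circulation = F × Dose = 0.60 × 1250 = 750.0 mg
C₀ = F·Dose / Vd = 750.0 / 89.6 = 8.371 mg/L
k = ln2 / t½ = 0.693147 / 4.44 = 0.1561 h⁻¹
t / t½ = 13.32 / 4.44 = 3 half-lives
C = C₀ × (1/2)^3 = 8.371 × 0.1250 = 1.046 mg/L

1.05 mg/L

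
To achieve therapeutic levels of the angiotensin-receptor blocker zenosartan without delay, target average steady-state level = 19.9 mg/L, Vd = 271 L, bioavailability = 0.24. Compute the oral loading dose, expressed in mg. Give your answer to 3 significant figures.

22500 mg

LD = Css × Vd / F = 19.9 × 271 / 0.24 = 22470 mg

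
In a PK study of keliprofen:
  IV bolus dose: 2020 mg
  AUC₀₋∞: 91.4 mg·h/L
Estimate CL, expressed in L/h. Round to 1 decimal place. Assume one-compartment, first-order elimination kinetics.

CL = Dose / AUC = 2020 / 91.4 = 22.10 L/h

22.1 L/h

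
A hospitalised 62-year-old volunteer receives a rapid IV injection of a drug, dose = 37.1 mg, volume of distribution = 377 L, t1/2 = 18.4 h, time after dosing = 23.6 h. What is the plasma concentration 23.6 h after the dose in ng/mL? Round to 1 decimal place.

C₀ = Dose / Vd = 37.10 / 377 = 0.09841 mg/L
k = ln2 / t½ = 0.693147 / 18.4 = 0.03767 h⁻¹
C = C₀ · e^(−k·t) = 0.09841 × e^(−0.03767 × 23.6)
  = 0.09841 × 0.4111 = 0.04046 mg/L
Convert: 0.04046 mg/L × 1000 = 40.46 ng/mL

40.5 ng/mL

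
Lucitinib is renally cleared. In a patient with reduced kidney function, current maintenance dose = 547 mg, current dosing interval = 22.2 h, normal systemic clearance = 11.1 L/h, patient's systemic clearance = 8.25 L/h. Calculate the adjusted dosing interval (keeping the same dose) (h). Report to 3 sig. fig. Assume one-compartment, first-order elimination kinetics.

To keep the same average steady-state level, dosing rate must scale with clearance.
CL ratio = 8.25 / 11.1 = 0.7432
New interval (same dose) = 22.2 / 0.7432 = 29.87 h

29.9 h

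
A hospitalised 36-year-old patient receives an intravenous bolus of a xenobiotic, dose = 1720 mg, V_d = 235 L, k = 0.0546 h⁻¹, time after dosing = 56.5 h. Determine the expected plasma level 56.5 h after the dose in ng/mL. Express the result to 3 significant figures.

C₀ = Dose / Vd = 1720 / 235 = 7.319 mg/L
C = C₀ · e^(−k·t) = 7.319 × e^(−0.05460 × 56.5)
  = 7.319 × 0.04573 = 0.3347 mg/L
Convert: 0.3347 mg/L × 1000 = 334.7 ng/mL

335 ng/mL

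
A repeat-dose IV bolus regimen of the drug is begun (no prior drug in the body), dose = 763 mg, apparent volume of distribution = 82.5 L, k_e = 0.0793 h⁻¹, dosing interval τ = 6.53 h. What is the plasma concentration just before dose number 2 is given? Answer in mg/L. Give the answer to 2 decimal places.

C₀ per dose = Dose / Vd = 763 / 82.5 = 9.248 mg/L
Fraction remaining after one interval: r = e^(−kτ) = e^(−0.07930 × 6.53) = 0.5958
Before dose 2, 1 dose has been given (aged 1τ).
C_trough = C₀ × r = 9.248 × 0.5958 = 5.510 mg/L

5.51 mg/L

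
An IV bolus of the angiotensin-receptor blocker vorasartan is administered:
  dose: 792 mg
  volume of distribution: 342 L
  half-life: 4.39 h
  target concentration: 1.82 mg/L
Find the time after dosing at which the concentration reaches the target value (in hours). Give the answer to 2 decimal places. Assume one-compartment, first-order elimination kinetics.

1.53 h

C₀ = Dose / Vd = 792.0 / 342 = 2.316 mg/L
k = ln2 / t½ = 0.693147 / 4.39 = 0.1579 h⁻¹
t = ln(C₀ / C) / k = ln(2.316 / 1.82) / 0.1579
  = ln(1.273) / 0.1579 = 0.2414 / 0.1579 = 1.529 h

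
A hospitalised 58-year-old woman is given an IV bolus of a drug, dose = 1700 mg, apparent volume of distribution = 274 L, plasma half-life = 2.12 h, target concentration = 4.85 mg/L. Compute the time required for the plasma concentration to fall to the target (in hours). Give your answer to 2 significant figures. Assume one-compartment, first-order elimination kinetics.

0.75 h

C₀ = Dose / Vd = 1700 / 274 = 6.204 mg/L
k = ln2 / t½ = 0.693147 / 2.12 = 0.3270 h⁻¹
t = ln(C₀ / C) / k = ln(6.204 / 4.85) / 0.3270
  = ln(1.279) / 0.3270 = 0.2461 / 0.3270 = 0.7526 h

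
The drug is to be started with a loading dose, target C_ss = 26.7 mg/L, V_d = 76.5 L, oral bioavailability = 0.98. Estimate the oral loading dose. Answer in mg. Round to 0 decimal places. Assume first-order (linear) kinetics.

2084 mg

LD = Css × Vd / F = 26.7 × 76.5 / 0.98 = 2084 mg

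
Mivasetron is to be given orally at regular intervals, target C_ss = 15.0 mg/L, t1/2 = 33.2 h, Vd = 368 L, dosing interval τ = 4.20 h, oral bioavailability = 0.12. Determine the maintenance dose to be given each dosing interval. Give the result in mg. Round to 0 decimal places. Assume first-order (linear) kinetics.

k = ln2 / t½ = 0.693147 / 33.2 = 0.02088 h⁻¹
CL = k × Vd = 0.02088 × 368 = 7.684 L/h
At steady state, F × (Dose/τ) = Css × CL.
Dose = Css × CL × τ / F = 15.0 × 7.684 × 4.20 / 0.12 = 4034 mg

4034 mg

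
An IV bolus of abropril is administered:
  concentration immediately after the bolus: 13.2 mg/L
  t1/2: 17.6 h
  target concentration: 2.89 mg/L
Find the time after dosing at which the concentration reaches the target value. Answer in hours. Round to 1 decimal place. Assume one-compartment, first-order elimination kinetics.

k = ln2 / t½ = 0.693147 / 17.6 = 0.03938 h⁻¹
t = ln(C₀ / C) / k = ln(13.20 / 2.89) / 0.03938
  = ln(4.567) / 0.03938 = 1.519 / 0.03938 = 38.57 h

38.6 h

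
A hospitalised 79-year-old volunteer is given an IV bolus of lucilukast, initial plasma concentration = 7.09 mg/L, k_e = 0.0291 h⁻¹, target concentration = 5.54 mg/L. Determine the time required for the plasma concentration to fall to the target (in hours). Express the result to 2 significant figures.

8.5 h

t = ln(C₀ / C) / k = ln(7.090 / 5.54) / 0.02910
  = ln(1.280) / 0.02910 = 0.2469 / 0.02910 = 8.485 h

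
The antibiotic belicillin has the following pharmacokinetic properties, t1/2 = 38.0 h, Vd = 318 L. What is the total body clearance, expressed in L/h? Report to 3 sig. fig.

5.80 L/h

k = ln2 / t½ = 0.693147 / 38.0 = 0.01824 h⁻¹
CL = k × Vd = 0.01824 × 318 = 5.800 L/h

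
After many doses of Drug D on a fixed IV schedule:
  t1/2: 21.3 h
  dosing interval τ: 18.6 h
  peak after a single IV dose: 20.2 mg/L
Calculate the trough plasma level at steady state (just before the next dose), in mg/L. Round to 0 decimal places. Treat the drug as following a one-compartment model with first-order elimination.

24 mg/L

k = ln2 / t½ = 0.693147 / 21.3 = 0.03254 h⁻¹
e^(−kτ) = e^(−0.03254 × 18.6) = 0.5459
Accumulation ratio R = 1 / (1 − e^(−kτ)) = 1 / (1 − 0.5459) = 2.202
Steady-state trough = C₀ × R × e^(−kτ) = 20.2 × 2.202 × 0.5459 = 24.28 mg/L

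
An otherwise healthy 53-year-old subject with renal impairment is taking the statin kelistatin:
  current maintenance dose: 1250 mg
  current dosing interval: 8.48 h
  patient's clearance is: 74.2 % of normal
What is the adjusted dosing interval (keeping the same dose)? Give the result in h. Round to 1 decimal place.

11.4 h

To keep the same average steady-state level, dosing rate must scale with clearance.
CL ratio = 74.2 / 100 = 0.7420
New interval (same dose) = 8.48 / 0.7420 = 11.43 h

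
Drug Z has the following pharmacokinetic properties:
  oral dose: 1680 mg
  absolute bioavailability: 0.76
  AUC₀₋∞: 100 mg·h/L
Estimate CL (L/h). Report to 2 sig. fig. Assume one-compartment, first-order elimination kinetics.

CL = F·Dose / AUC = 0.76 × 1680 / 100 = 12.77 L/h

13 L/h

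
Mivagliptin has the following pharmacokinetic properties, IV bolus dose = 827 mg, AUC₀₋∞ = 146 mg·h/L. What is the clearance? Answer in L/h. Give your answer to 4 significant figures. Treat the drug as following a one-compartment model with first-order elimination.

CL = Dose / AUC = 827 / 146 = 5.664 L/h

5.664 L/h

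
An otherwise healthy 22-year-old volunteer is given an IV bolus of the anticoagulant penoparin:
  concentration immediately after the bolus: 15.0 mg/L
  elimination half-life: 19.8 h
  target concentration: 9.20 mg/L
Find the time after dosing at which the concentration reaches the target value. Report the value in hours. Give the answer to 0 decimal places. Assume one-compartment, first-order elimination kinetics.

14 h

k = ln2 / t½ = 0.693147 / 19.8 = 0.03501 h⁻¹
t = ln(C₀ / C) / k = ln(15.00 / 9.20) / 0.03501
  = ln(1.630) / 0.03501 = 0.4886 / 0.03501 = 13.96 h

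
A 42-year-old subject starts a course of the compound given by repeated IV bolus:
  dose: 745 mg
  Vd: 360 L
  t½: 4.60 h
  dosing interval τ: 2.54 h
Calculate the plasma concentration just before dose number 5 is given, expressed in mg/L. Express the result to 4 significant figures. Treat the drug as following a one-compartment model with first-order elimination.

3.478 mg/L

C₀ per dose = Dose / Vd = 745 / 360 = 2.069 mg/L
k = ln2 / t½ = 0.693147 / 4.60 = 0.1507 h⁻¹
Fraction remaining after one interval: r = e^(−kτ) = e^(−0.1507 × 2.54) = 0.6820
Before dose 5, 4 doses have been given (aged 1τ, 2τ, 3τ, 4τ).
C_trough = C₀ × (r + r² + … + r^4) = C₀ × r(1−r^4)/(1−r)
        = 2.069 × 0.6820 × (1 − 0.2163) / (1 − 0.6820) = 3.478 mg/L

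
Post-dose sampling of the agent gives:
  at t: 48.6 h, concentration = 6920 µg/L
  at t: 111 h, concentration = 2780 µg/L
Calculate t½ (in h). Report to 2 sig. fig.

47 h

k = ln(C₁/C₂) / (t₂ − t₁) = ln(6920/2780) / (111 − 48.6)
  = 0.9120 / 62.40 = 0.01462 h⁻¹
t½ = ln2 / k = 0.693147 / 0.01462 = 47.41 h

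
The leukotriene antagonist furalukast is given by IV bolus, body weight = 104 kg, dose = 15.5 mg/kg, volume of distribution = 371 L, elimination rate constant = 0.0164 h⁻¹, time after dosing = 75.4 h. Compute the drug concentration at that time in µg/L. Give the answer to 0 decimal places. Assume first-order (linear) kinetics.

Total dose = 15.5 × 104 = 1612 mg
C₀ = Dose / Vd = 1612 / 371 = 4.345 mg/L
C = C₀ · e^(−k·t) = 4.345 × e^(−0.01640 × 75.4)
  = 4.345 × 0.2904 = 1.262 mg/L
Convert: 1.262 mg/L × 1000 = 1262 µg/L

1262 µg/L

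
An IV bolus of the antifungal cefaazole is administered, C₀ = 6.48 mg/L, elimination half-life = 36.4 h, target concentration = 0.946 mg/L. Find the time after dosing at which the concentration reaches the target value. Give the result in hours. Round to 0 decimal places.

101 h

k = ln2 / t½ = 0.693147 / 36.4 = 0.01904 h⁻¹
t = ln(C₀ / C) / k = ln(6.480 / 0.946) / 0.01904
  = ln(6.850) / 0.01904 = 1.924 / 0.01904 = 101.1 h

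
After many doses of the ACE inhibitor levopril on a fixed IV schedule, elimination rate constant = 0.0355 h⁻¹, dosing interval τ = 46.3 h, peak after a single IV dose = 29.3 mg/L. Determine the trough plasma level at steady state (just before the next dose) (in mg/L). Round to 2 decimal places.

e^(−kτ) = e^(−0.03550 × 46.3) = 0.1933
Accumulation ratio R = 1 / (1 − e^(−kτ)) = 1 / (1 − 0.1933) = 1.240
Steady-state trough = C₀ × R × e^(−kτ) = 29.3 × 1.240 × 0.1933 = 7.023 mg/L

7.02 mg/L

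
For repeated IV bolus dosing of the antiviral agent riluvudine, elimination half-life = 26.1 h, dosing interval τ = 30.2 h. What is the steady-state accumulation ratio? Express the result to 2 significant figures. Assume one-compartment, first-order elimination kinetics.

1.8

k = ln2 / t½ = 0.693147 / 26.1 = 0.02656 h⁻¹
e^(−kτ) = e^(−0.02656 × 30.2) = 0.4484
Accumulation ratio R = 1 / (1 − e^(−kτ)) = 1 / (1 − 0.4484) = 1.813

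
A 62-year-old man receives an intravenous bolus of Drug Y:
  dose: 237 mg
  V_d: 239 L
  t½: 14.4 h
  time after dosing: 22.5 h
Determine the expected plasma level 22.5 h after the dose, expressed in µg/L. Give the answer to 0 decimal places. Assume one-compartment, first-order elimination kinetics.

C₀ = Dose / Vd = 237.0 / 239 = 0.9916 mg/L
k = ln2 / t½ = 0.693147 / 14.4 = 0.04814 h⁻¹
C = C₀ · e^(−k·t) = 0.9916 × e^(−0.04814 × 22.5)
  = 0.9916 × 0.3385 = 0.3357 mg/L
Convert: 0.3357 mg/L × 1000 = 335.7 µg/L

336 µg/L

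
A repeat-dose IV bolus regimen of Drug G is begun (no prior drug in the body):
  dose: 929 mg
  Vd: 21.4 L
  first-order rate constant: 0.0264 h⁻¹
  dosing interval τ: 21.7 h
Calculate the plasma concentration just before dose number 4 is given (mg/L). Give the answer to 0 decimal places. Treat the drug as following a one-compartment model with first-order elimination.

46 mg/L

C₀ per dose = Dose / Vd = 929 / 21.4 = 43.41 mg/L
Fraction remaining after one interval: r = e^(−kτ) = e^(−0.02640 × 21.7) = 0.5639
Before dose 4, 3 doses have been given (aged 1τ, 2τ, 3τ).
C_trough = C₀ × (r + r² + … + r^3) = C₀ × r(1−r^3)/(1−r)
        = 43.41 × 0.5639 × (1 − 0.1793) / (1 − 0.5639) = 46.07 mg/L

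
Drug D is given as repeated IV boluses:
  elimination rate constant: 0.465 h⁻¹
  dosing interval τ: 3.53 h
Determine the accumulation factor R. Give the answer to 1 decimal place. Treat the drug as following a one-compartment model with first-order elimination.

e^(−kτ) = e^(−0.4650 × 3.53) = 0.1937
Accumulation ratio R = 1 / (1 − e^(−kτ)) = 1 / (1 − 0.1937) = 1.240

1.2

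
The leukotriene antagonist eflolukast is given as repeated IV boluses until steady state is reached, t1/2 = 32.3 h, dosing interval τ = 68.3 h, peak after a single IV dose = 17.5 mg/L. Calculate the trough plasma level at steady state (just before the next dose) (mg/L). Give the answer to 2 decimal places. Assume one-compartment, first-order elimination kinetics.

5.25 mg/L

k = ln2 / t½ = 0.693147 / 32.3 = 0.02146 h⁻¹
e^(−kτ) = e^(−0.02146 × 68.3) = 0.2309
Accumulation ratio R = 1 / (1 − e^(−kτ)) = 1 / (1 − 0.2309) = 1.300
Steady-state trough = C₀ × R × e^(−kτ) = 17.5 × 1.300 × 0.2309 = 5.253 mg/L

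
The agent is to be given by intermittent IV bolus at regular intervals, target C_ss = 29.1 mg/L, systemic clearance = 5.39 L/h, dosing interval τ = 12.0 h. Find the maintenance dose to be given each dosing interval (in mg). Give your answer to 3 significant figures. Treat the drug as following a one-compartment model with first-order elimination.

1880 mg

At steady state, Dose/τ = Css × CL.
Dose = Css × CL × τ = 29.1 × 5.390 × 12.0 = 1882 mg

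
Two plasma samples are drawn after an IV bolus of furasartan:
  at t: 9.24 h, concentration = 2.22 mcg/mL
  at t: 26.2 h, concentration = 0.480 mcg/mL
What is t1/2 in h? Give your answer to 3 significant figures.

k = ln(C₁/C₂) / (t₂ − t₁) = ln(2.22/0.480) / (26.2 − 9.24)
  = 1.531 / 16.96 = 0.09027 h⁻¹
t½ = ln2 / k = 0.693147 / 0.09027 = 7.679 h

7.68 h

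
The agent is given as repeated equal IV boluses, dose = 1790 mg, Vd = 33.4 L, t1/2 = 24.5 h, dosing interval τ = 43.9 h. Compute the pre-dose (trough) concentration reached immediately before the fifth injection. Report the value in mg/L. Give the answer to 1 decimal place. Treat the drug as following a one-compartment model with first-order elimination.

C₀ per dose = Dose / Vd = 1790 / 33.4 = 53.59 mg/L
k = ln2 / t½ = 0.693147 / 24.5 = 0.02829 h⁻¹
Fraction remaining after one interval: r = e^(−kτ) = e^(−0.02829 × 43.9) = 0.2888
Before dose 5, 4 doses have been given (aged 1τ, 2τ, 3τ, 4τ).
C_trough = C₀ × (r + r² + … + r^4) = C₀ × r(1−r^4)/(1−r)
        = 53.59 × 0.2888 × (1 − 0.006956) / (1 − 0.2888) = 21.61 mg/L

21.6 mg/L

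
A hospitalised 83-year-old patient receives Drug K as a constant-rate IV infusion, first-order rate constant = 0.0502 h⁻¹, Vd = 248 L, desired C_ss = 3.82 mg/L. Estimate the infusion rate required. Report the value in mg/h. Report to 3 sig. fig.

CL = k × Vd = 0.05020 × 248 = 12.45 L/h
At steady state, infusion rate R₀ = Css × CL = 3.82 × 12.45 = 47.56 mg/h

47.6 mg/h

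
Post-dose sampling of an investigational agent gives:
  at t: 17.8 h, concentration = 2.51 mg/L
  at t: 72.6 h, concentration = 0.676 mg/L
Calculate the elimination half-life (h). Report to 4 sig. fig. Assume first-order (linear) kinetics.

28.95 h

k = ln(C₁/C₂) / (t₂ − t₁) = ln(2.51/0.676) / (72.6 − 17.8)
  = 1.312 / 54.80 = 0.02394 h⁻¹
t½ = ln2 / k = 0.693147 / 0.02394 = 28.95 h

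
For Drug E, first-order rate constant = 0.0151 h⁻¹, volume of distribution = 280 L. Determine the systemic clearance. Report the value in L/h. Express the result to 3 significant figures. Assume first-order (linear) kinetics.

CL = k × Vd = 0.0151 × 280 = 4.228 L/h

4.23 L/h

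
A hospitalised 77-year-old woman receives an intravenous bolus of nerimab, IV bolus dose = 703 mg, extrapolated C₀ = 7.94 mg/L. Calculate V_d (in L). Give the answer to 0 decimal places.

Vd = Dose / C₀ = 703.0 / 7.94 = 88.54 L

89 L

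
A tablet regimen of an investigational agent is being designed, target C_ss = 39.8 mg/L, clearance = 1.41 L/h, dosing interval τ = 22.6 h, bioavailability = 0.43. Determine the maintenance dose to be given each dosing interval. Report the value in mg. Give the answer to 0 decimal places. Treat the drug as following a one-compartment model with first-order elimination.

2949 mg

At steady state, F × (Dose/τ) = Css × CL.
Dose = Css × CL × τ / F = 39.8 × 1.410 × 22.6 / 0.43 = 2949 mg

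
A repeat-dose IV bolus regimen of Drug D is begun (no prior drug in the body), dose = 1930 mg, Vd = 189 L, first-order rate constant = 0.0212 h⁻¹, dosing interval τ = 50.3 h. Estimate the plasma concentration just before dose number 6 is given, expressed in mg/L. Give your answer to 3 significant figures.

5.34 mg/L

C₀ per dose = Dose / Vd = 1930 / 189 = 10.21 mg/L
Fraction remaining after one interval: r = e^(−kτ) = e^(−0.02120 × 50.3) = 0.3443
Before dose 6, 5 doses have been given (aged 1τ, 2τ, 3τ, 4τ, 5τ).
C_trough = C₀ × (r + r² + … + r^5) = C₀ × r(1−r^5)/(1−r)
        = 10.21 × 0.3443 × (1 − 0.004838) / (1 − 0.3443) = 5.335 mg/L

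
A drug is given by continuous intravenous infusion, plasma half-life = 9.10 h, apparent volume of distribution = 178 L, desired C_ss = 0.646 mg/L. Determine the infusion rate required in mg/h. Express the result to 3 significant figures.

8.76 mg/h

k = ln2 / t½ = 0.693147 / 9.10 = 0.07617 h⁻¹
CL = k × Vd = 0.07617 × 178 = 13.56 L/h
At steady state, infusion rate R₀ = Css × CL = 0.646 × 13.56 = 8.760 mg/h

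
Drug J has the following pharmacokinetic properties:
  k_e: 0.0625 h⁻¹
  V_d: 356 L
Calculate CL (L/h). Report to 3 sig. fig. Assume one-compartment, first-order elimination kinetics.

CL = k × Vd = 0.0625 × 356 = 22.25 L/h

22.3 L/h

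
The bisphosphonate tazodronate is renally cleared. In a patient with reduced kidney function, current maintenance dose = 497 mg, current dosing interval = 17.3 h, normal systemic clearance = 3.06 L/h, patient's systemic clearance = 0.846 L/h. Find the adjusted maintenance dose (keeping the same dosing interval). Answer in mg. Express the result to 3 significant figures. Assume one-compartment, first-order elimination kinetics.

137 mg

To keep the same average steady-state level, dosing rate must scale with clearance.
CL ratio = 0.846 / 3.06 = 0.2765
New dose (same interval) = 497 × 0.2765 = 137.4 mg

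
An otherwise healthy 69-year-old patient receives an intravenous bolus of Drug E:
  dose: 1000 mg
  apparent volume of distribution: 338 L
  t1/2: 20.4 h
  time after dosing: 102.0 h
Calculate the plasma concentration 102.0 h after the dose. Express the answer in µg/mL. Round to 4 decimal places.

C₀ = Dose / Vd = 1000 / 338 = 2.959 mg/L
k = ln2 / t½ = 0.693147 / 20.4 = 0.03398 h⁻¹
t / t½ = 102.0 / 20.4 = 5 half-lives
C = C₀ × (1/2)^5 = 2.959 × 0.03125 = 0.09247 mg/L
(0.09247 mg/L = 0.09247 µg/mL)

0.0925 µg/mL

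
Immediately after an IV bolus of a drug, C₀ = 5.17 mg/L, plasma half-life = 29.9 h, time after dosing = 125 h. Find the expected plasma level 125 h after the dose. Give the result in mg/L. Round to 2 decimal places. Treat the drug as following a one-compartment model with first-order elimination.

0.29 mg/L

k = ln2 / t½ = 0.693147 / 29.9 = 0.02318 h⁻¹
C = C₀ · e^(−k·t) = 5.170 × e^(−0.02318 × 125)
  = 5.170 × 0.05516 = 0.2852 mg/L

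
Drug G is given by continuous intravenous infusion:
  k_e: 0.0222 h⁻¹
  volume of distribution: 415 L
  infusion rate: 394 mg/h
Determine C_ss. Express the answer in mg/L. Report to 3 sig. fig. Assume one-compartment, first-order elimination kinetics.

CL = k × Vd = 0.02220 × 415 = 9.213 L/h
At steady state Css = R₀ / CL = 394 / 9.213 = 42.77 mg/L

42.8 mg/L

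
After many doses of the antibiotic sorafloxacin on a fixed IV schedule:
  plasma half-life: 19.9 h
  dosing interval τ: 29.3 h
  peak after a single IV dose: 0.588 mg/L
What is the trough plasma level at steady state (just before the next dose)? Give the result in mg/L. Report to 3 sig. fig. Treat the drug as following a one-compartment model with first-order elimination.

k = ln2 / t½ = 0.693147 / 19.9 = 0.03483 h⁻¹
e^(−kτ) = e^(−0.03483 × 29.3) = 0.3604
Accumulation ratio R = 1 / (1 − e^(−kτ)) = 1 / (1 − 0.3604) = 1.563
Steady-state trough = C₀ × R × e^(−kτ) = 0.588 × 1.563 × 0.3604 = 0.3312 mg/L

0.331 mg/L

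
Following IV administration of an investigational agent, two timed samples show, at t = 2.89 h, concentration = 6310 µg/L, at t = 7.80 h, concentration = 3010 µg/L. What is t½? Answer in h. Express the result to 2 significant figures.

k = ln(C₁/C₂) / (t₂ − t₁) = ln(6310/3010) / (7.80 − 2.89)
  = 0.7402 / 4.910 = 0.1508 h⁻¹
t½ = ln2 / k = 0.693147 / 0.1508 = 4.596 h

4.6 h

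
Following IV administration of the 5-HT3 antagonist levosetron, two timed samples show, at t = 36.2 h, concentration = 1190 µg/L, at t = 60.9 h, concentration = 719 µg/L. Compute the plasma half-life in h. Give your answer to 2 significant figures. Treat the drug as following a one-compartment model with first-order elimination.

k = ln(C₁/C₂) / (t₂ − t₁) = ln(1190/719) / (60.9 − 36.2)
  = 0.5038 / 24.70 = 0.02040 h⁻¹
t½ = ln2 / k = 0.693147 / 0.02040 = 33.98 h

34 h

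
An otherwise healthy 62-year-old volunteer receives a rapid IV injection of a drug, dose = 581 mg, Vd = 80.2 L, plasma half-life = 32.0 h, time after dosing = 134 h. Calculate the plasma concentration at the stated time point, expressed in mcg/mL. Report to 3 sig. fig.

C₀ = Dose / Vd = 581.0 / 80.2 = 7.244 mg/L
k = ln2 / t½ = 0.693147 / 32.0 = 0.02166 h⁻¹
C = C₀ · e^(−k·t) = 7.244 × e^(−0.02166 × 134)
  = 7.244 × 0.05489 = 0.3976 mg/L
(0.3976 mg/L = 0.3976 mcg/mL)

0.398 mcg/mL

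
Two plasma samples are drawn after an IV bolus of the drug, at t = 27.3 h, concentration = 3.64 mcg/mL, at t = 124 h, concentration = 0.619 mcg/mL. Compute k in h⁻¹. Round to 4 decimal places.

0.0183 h⁻¹

k = ln(C₁/C₂) / (t₂ − t₁) = ln(3.64/0.619) / (124 − 27.3)
  = 1.772 / 96.70 = 0.01832 h⁻¹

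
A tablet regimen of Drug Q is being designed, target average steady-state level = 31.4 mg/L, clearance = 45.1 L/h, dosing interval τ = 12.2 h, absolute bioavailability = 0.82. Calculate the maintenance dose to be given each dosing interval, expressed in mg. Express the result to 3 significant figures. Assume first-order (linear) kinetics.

At steady state, F × (Dose/τ) = Css × CL.
Dose = Css × CL × τ / F = 31.4 × 45.10 × 12.2 / 0.82 = 21070 mg

21100 mg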